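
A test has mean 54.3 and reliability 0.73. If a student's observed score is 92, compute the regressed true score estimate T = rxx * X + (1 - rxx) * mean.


T_est = rxx * X + (1 - rxx) * mean
T_est = 0.73 * 92 + 0.27 * 54.3
T_est = 67.16 + 14.661
T_est = 81.821

81.821


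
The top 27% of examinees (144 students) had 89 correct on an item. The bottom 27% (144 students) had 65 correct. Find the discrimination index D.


p_upper = 89/144 = 0.6181
p_lower = 65/144 = 0.4514
D = 0.6181 - 0.4514 = 0.1667

0.1667


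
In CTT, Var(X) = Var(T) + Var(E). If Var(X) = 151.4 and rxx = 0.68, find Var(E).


var_true = rxx * var_obs = 0.68 * 151.4 = 102.952
var_error = var_obs - var_true
var_error = 151.4 - 102.952
var_error = 48.448

48.448


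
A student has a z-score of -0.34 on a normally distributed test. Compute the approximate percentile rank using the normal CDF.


CDF(z) = 0.5 * (1 + erf(z/sqrt(2)))
erf(-0.2404) = -0.2661
CDF = 0.3669
Percentile rank = 0.3669 * 100 = 36.69

36.69


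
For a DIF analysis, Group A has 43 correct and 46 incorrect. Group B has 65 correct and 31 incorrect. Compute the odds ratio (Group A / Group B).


Odds_A = 43/46 = 0.9348
Odds_B = 65/31 = 2.0968
OR = Odds_A / Odds_B = 0.9348 / 2.0968
Exactly, OR = (43 * 31) / (46 * 65) = 1333 / 2990
OR = 0.4458

0.4458


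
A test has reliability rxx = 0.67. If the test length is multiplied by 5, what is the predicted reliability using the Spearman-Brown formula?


r_new = (n * rxx) / (1 + (n-1) * rxx)
r_new = (5 * 0.67) / (1 + 4 * 0.67)
r_new = 3.35 / 3.68
r_new = 0.9103

0.9103


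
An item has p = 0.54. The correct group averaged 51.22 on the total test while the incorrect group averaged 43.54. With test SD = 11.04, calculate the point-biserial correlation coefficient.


q = 1 - p = 0.46
rpb = ((M1 - M0) / SD) * sqrt(p * q)
rpb = ((51.22 - 43.54) / 11.04) * sqrt(0.54 * 0.46)
rpb = 0.3467

0.3467


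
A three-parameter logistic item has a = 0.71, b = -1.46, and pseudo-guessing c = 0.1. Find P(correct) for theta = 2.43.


logit = 0.71*(2.43 - -1.46) = 2.7619
P* = 1/(1 + exp(-2.7619)) = 0.9406
P = 0.1 + (1 - 0.1) * 0.9406
P = 0.9465

0.9465


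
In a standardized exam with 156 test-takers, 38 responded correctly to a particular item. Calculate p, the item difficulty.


Item difficulty p = number correct / total examinees
p = 38 / 156
p = 0.2436

0.2436


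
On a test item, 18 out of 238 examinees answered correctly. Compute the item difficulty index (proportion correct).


Item difficulty p = number correct / total examinees
p = 18 / 238
p = 0.0756

0.0756


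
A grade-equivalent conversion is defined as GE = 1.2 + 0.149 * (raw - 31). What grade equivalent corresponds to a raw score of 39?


raw - median = 39 - 31 = 8
slope * diff = 0.149 * 8 = 1.192
GE = 1.2 + 1.192
GE = 2.392

2.392


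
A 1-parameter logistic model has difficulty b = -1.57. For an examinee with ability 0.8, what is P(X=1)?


theta - b = 0.8 - -1.57 = 2.37
exp(-(theta - b)) = exp(-2.37) = 0.0935
P = 1 / (1 + 0.0935)
P = 0.9145

0.9145


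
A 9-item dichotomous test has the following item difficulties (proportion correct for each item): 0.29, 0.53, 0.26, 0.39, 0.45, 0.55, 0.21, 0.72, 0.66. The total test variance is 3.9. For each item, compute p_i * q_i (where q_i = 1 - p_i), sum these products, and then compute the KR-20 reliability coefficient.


For each item, compute p_i * q_i:
  Item 1: 0.29 * 0.71 = 0.2059
  Item 2: 0.53 * 0.47 = 0.2491
  Item 3: 0.26 * 0.74 = 0.1924
  Item 4: 0.39 * 0.61 = 0.2379
  Item 5: 0.45 * 0.55 = 0.2475
  Item 6: 0.55 * 0.45 = 0.2475
  Item 7: 0.21 * 0.79 = 0.1659
  Item 8: 0.72 * 0.28 = 0.2016
  Item 9: 0.66 * 0.34 = 0.2244
Sum(p_i * q_i) = 0.2059 + 0.2491 + 0.1924 + 0.2379 + 0.2475 + 0.2475 + 0.1659 + 0.2016 + 0.2244 = 1.9722
KR-20 = (k/(k-1)) * (1 - Sum(p_i*q_i) / Var_total)
= (9/8) * (1 - 1.9722/3.9)
= 1.125 * 0.4943
KR-20 = 0.5561

0.5561


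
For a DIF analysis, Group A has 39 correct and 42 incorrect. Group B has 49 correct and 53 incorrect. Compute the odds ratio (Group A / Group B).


Odds_A = 39/42 = 0.9286
Odds_B = 49/53 = 0.9245
OR = Odds_A / Odds_B = 0.9286 / 0.9245
Exactly, OR = (39 * 53) / (42 * 49) = 2067 / 2058
OR = 1.0044

1.0044


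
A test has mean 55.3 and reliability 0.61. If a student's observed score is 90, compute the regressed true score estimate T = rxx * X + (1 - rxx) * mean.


T_est = rxx * X + (1 - rxx) * mean
T_est = 0.61 * 90 + 0.39 * 55.3
T_est = 54.9 + 21.567
T_est = 76.467

76.467


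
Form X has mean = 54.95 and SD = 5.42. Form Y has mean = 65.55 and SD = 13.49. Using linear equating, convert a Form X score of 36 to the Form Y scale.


slope = SD_Y / SD_X = 13.49 / 5.42 ~ 2.4889
intercept = mean_Y - slope * mean_X = 65.55 - (13.49 / 5.42) * 54.95 ~ -71.2167
Y = slope * X + intercept. To avoid rounding drift from the rounded slope/intercept, evaluate the equivalent form Y = mean_Y + SD_Y * (X - mean_X) / SD_X at full precision:
Y = 65.55 + 13.49 * (36 - 54.95) / 5.42
Y = 65.55 - 13.49 * 18.95 / 5.42
Y = 65.55 - 255.6355 / 5.42
Y = 65.55 - 47.1652
Y = 18.3848

18.3848


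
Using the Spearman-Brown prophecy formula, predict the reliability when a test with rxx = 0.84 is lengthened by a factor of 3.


r_new = (n * rxx) / (1 + (n-1) * rxx)
r_new = (3 * 0.84) / (1 + 2 * 0.84)
r_new = 2.52 / 2.68
r_new = 0.9403

0.9403


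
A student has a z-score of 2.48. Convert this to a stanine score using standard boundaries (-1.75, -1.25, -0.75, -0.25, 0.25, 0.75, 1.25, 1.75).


Stanine boundaries: [-1.75, -1.25, -0.75, -0.25, 0.25, 0.75, 1.25, 1.75]
z = 2.48
Check each boundary:
  z >= -1.75 -> could be stanine 2
  z >= -1.25 -> could be stanine 3
  z >= -0.75 -> could be stanine 4
  z >= -0.25 -> could be stanine 5
  z >= 0.25 -> could be stanine 6
  z >= 0.75 -> could be stanine 7
  z >= 1.25 -> could be stanine 8
  z >= 1.75 -> could be stanine 9
Highest qualifying boundary gives stanine = 9

9


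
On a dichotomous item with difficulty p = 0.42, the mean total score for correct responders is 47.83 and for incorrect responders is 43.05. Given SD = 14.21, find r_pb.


q = 1 - p = 0.58
rpb = ((M1 - M0) / SD) * sqrt(p * q)
rpb = ((47.83 - 43.05) / 14.21) * sqrt(0.42 * 0.58)
rpb = 0.166

0.166


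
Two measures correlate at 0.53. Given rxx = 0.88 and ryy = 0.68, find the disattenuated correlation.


r_corrected = rxy / sqrt(rxx * ryy)
= 0.53 / sqrt(0.88 * 0.68)
= 0.53 / sqrt(0.5984)
= 0.53 / 0.773563
r_corrected = 0.6851

0.6851


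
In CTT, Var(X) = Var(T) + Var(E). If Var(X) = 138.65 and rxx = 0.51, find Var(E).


var_true = rxx * var_obs = 0.51 * 138.65 = 70.7115
var_error = var_obs - var_true
var_error = 138.65 - 70.7115
var_error = 67.9385

67.9385


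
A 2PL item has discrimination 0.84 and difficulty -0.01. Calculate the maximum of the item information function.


For 2PL, max info at theta = b = -0.01
I_max = a^2 / 4 = 0.84^2 / 4
= 0.7056 / 4
I_max = 0.1764

0.1764


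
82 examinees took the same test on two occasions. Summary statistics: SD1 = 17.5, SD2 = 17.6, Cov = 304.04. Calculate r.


r = cov(X,Y) / (SD_X * SD_Y)
r = 304.04 / (17.5 * 17.6)
r = 304.04 / 308.0
r = 0.9871

0.9871


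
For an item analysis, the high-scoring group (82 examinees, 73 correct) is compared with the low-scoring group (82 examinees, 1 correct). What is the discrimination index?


p_upper = 73/82 = 0.8902
p_lower = 1/82 = 0.0122
D = 0.8902 - 0.0122 = 0.878

0.878


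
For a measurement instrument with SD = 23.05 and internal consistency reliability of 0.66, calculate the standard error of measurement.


SEM = SD * sqrt(1 - rxx)
SEM = 23.05 * sqrt(1 - 0.66)
SEM = 23.05 * sqrt(0.34) = 23.05 * 0.583095
SEM = 13.4403

13.4403


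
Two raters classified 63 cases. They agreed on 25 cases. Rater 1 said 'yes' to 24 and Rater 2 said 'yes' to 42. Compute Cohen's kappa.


P_o = 25/63 = 0.396825
P_e = (24*42 + 39*21) / 3969 = 0.460317
kappa = (P_o - P_e) / (1 - P_e)
kappa = (0.396825 - 0.460317) / (1 - 0.460317)
kappa = -0.1176

-0.1176


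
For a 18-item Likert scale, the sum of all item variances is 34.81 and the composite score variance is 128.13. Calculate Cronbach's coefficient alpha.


alpha = (k/(k-1)) * (1 - sum(si^2)/s_total^2)
= (18/17) * (1 - 34.81/128.13)
alpha = 0.7712

0.7712


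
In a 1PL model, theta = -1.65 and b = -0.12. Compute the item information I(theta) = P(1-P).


P = 1/(1+exp(-(-1.65--0.12))) = 0.178
I = P*(1-P) = 0.178 * 0.822
I = 0.1463

0.1463


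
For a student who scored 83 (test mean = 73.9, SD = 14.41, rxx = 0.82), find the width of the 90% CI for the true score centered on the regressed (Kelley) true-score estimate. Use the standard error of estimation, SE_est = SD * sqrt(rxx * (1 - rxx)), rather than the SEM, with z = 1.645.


True score estimate = 0.82*83 + 0.18*73.9 = 81.362
SE_est = SD * sqrt(rxx * (1 - rxx)) = 14.41 * sqrt(0.82 * 0.18) = 14.41 * sqrt(0.1476) = 5.536141
CI = T_est +/- z * SE_est, so width = 2 * z * SE_est = 2 * 1.645 * 5.536141
Width = 18.2139

18.2139


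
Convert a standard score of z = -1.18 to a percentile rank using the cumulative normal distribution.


CDF(z) = 0.5 * (1 + erf(z/sqrt(2)))
erf(-0.8344) = -0.762
CDF = 0.119
Percentile rank = 0.119 * 100 = 11.9

11.9


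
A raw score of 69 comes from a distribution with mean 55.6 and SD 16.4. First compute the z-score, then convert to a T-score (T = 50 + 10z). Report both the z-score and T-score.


z = (X - mean) / SD = (69 - 55.6) / 16.4
z = 13.4 / 16.4
z = 0.8171
T-score = T = 50 + 10z
Carry z at full precision (z = 13.4 / 16.4) into the conversion:
T-score = 50 + 10 * (13.4 / 16.4) = 50 + 134 / 16.4
T-score = 50 + 8.1707
T-score = 58.1707

58.1707


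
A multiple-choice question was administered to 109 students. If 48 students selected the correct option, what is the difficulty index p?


Item difficulty p = number correct / total examinees
p = 48 / 109
p = 0.4404

0.4404


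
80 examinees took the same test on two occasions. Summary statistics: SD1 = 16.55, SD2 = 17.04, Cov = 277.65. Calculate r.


r = cov(X,Y) / (SD_X * SD_Y)
r = 277.65 / (16.55 * 17.04)
r = 277.65 / 282.012
r = 0.9845

0.9845


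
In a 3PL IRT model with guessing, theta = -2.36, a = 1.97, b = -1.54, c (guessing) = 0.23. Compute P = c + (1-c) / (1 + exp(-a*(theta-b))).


logit = 1.97*(-2.36 - -1.54) = -1.6154
P* = 1/(1 + exp(--1.6154)) = 0.1658
P = 0.23 + (1 - 0.23) * 0.1658
P = 0.3577

0.3577


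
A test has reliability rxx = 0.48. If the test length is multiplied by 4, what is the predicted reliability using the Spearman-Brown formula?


r_new = (n * rxx) / (1 + (n-1) * rxx)
r_new = (4 * 0.48) / (1 + 3 * 0.48)
r_new = 1.92 / 2.44
r_new = 0.7869

0.7869


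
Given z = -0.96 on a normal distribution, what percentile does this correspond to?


CDF(z) = 0.5 * (1 + erf(z/sqrt(2)))
erf(-0.6788) = -0.6629
CDF = 0.1685
Percentile rank = 0.1685 * 100 = 16.85

16.85


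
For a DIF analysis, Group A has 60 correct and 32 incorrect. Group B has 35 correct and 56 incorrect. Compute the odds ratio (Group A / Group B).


Odds_A = 60/32 = 1.875
Odds_B = 35/56 = 0.625
OR = Odds_A / Odds_B = 1.875 / 0.625
Exactly, OR = (60 * 56) / (32 * 35) = 3360 / 1120
OR = 3.0

3.0


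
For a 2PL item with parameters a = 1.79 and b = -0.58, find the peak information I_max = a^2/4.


For 2PL, max info at theta = b = -0.58
I_max = a^2 / 4 = 1.79^2 / 4
= 3.2041 / 4
I_max = 0.801

0.801


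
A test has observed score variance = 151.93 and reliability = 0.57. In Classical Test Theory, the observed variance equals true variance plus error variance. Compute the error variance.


var_true = rxx * var_obs = 0.57 * 151.93 = 86.6001
var_error = var_obs - var_true
var_error = 151.93 - 86.6001
var_error = 65.3299

65.3299


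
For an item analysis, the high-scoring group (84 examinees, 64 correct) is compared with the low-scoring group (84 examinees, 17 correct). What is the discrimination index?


p_upper = 64/84 = 0.7619
p_lower = 17/84 = 0.2024
D = 0.7619 - 0.2024 = 0.5595

0.5595


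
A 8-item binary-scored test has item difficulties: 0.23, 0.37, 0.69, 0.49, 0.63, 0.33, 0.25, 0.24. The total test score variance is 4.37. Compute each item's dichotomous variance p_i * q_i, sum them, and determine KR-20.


For each item, compute p_i * q_i:
  Item 1: 0.23 * 0.77 = 0.1771
  Item 2: 0.37 * 0.63 = 0.2331
  Item 3: 0.69 * 0.31 = 0.2139
  Item 4: 0.49 * 0.51 = 0.2499
  Item 5: 0.63 * 0.37 = 0.2331
  Item 6: 0.33 * 0.67 = 0.2211
  Item 7: 0.25 * 0.75 = 0.1875
  Item 8: 0.24 * 0.76 = 0.1824
Sum(p_i * q_i) = 0.1771 + 0.2331 + 0.2139 + 0.2499 + 0.2331 + 0.2211 + 0.1875 + 0.1824 = 1.6981
KR-20 = (k/(k-1)) * (1 - Sum(p_i*q_i) / Var_total)
= (8/7) * (1 - 1.6981/4.37)
= 1.1429 * 0.6114
KR-20 = 0.6988

0.6988


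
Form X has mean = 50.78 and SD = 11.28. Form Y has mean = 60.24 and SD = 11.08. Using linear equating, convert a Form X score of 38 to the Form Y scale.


slope = SD_Y / SD_X = 11.08 / 11.28 ~ 0.9823
intercept = mean_Y - slope * mean_X = 60.24 - (11.08 / 11.28) * 50.78 ~ 10.3604
Y = slope * X + intercept. To avoid rounding drift from the rounded slope/intercept, evaluate the equivalent form Y = mean_Y + SD_Y * (X - mean_X) / SD_X at full precision:
Y = 60.24 + 11.08 * (38 - 50.78) / 11.28
Y = 60.24 - 11.08 * 12.78 / 11.28
Y = 60.24 - 141.6024 / 11.28
Y = 60.24 - 12.5534
Y = 47.6866

47.6866


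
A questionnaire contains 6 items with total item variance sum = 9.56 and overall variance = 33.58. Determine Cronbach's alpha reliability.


alpha = (k/(k-1)) * (1 - sum(si^2)/s_total^2)
= (6/5) * (1 - 9.56/33.58)
alpha = 0.8584

0.8584


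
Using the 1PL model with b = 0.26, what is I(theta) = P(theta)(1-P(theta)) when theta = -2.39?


P = 1/(1+exp(-(-2.39-0.26))) = 0.066
I = P*(1-P) = 0.066 * 0.934
I = 0.0616

0.0616


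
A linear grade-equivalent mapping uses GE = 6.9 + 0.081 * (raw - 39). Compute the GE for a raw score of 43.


raw - median = 43 - 39 = 4
slope * diff = 0.081 * 4 = 0.324
GE = 6.9 + 0.324
GE = 7.224

7.224


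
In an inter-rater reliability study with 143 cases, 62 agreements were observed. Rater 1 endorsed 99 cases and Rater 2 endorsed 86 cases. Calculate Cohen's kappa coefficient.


P_o = 62/143 = 0.433566
P_e = (99*86 + 44*57) / 20449 = 0.538999
kappa = (P_o - P_e) / (1 - P_e)
kappa = (0.433566 - 0.538999) / (1 - 0.538999)
kappa = -0.2287

-0.2287


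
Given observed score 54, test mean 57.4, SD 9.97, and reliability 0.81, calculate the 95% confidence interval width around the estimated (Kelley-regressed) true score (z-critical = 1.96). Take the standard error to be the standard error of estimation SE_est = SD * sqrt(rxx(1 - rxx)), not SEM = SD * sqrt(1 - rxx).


True score estimate = 0.81*54 + 0.19*57.4 = 54.646
SE_est = SD * sqrt(rxx * (1 - rxx)) = 9.97 * sqrt(0.81 * 0.19) = 9.97 * sqrt(0.1539) = 3.91124
CI = T_est +/- z * SE_est, so width = 2 * z * SE_est = 2 * 1.96 * 3.91124
Width = 15.3321

15.3321


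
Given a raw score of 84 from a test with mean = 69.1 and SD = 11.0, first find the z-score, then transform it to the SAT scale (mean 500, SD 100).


z = (X - mean) / SD = (84 - 69.1) / 11.0
z = 14.9 / 11.0
z = 1.3545
SAT-scale = SAT = 500 + 100z
Carry z at full precision (z = 14.9 / 11.0) into the conversion:
SAT-scale = 500 + 100 * (14.9 / 11.0) = 500 + 1490 / 11.0
SAT-scale = 500 + 135.4545
SAT-scale = 635.4545

635.4545


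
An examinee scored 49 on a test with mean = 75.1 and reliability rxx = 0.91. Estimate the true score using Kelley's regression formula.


T_est = rxx * X + (1 - rxx) * mean
T_est = 0.91 * 49 + 0.09 * 75.1
T_est = 44.59 + 6.759
T_est = 51.349

51.349


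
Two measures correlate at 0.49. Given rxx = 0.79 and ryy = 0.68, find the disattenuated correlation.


r_corrected = rxy / sqrt(rxx * ryy)
= 0.49 / sqrt(0.79 * 0.68)
= 0.49 / sqrt(0.5372)
= 0.49 / 0.732939
r_corrected = 0.6685

0.6685


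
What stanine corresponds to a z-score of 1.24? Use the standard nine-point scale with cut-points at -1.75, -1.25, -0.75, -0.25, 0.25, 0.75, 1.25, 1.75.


Stanine boundaries: [-1.75, -1.25, -0.75, -0.25, 0.25, 0.75, 1.25, 1.75]
z = 1.24
Check each boundary:
  z >= -1.75 -> could be stanine 2
  z >= -1.25 -> could be stanine 3
  z >= -0.75 -> could be stanine 4
  z >= -0.25 -> could be stanine 5
  z >= 0.25 -> could be stanine 6
  z >= 0.75 -> could be stanine 7
  z < 1.25
  z < 1.75
Highest qualifying boundary gives stanine = 7

7


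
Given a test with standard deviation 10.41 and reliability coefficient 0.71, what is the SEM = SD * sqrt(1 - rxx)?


SEM = SD * sqrt(1 - rxx)
SEM = 10.41 * sqrt(1 - 0.71)
SEM = 10.41 * sqrt(0.29) = 10.41 * 0.538516
SEM = 5.606

5.606


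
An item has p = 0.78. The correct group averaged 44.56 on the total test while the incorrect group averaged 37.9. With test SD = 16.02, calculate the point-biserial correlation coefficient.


q = 1 - p = 0.22
rpb = ((M1 - M0) / SD) * sqrt(p * q)
rpb = ((44.56 - 37.9) / 16.02) * sqrt(0.78 * 0.22)
rpb = 0.1722

0.1722


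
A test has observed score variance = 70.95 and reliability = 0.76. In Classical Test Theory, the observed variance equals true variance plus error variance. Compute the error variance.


var_true = rxx * var_obs = 0.76 * 70.95 = 53.922
var_error = var_obs - var_true
var_error = 70.95 - 53.922
var_error = 17.028

17.028


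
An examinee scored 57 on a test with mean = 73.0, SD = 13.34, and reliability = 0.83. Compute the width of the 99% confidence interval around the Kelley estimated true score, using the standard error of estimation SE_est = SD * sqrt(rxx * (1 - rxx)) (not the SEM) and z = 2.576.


True score estimate = 0.83*57 + 0.17*73.0 = 59.72
SE_est = SD * sqrt(rxx * (1 - rxx)) = 13.34 * sqrt(0.83 * 0.17) = 13.34 * sqrt(0.1411) = 5.010942
CI = T_est +/- z * SE_est, so width = 2 * z * SE_est = 2 * 2.576 * 5.010942
Width = 25.8164

25.8164


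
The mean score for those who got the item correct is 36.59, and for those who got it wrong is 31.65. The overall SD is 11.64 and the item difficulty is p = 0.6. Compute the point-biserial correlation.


q = 1 - p = 0.4
rpb = ((M1 - M0) / SD) * sqrt(p * q)
rpb = ((36.59 - 31.65) / 11.64) * sqrt(0.6 * 0.4)
rpb = 0.2079

0.2079


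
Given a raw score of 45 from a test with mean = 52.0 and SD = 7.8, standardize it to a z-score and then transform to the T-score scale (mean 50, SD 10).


z = (X - mean) / SD = (45 - 52.0) / 7.8
z = -7.0 / 7.8
z = -0.8974
T-score = T = 50 + 10z
Carry z at full precision (z = -7.0 / 7.8) into the conversion:
T-score = 50 + 10 * (-7.0 / 7.8) = 50 + -70 / 7.8
T-score = 50 + -8.9744
T-score = 41.0256

41.0256


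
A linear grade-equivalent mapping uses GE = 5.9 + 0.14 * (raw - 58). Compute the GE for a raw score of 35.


raw - median = 35 - 58 = -23
slope * diff = 0.14 * -23 = -3.22
GE = 5.9 + -3.22
GE = 2.68

2.68


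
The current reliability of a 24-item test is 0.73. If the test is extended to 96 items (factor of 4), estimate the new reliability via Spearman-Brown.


r_new = (n * rxx) / (1 + (n-1) * rxx)
r_new = (4 * 0.73) / (1 + 3 * 0.73)
r_new = 2.92 / 3.19
r_new = 0.9154

0.9154


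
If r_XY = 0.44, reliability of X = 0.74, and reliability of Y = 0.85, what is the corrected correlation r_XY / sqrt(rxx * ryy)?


r_corrected = rxy / sqrt(rxx * ryy)
= 0.44 / sqrt(0.74 * 0.85)
= 0.44 / sqrt(0.629)
= 0.44 / 0.793095
r_corrected = 0.5548

0.5548


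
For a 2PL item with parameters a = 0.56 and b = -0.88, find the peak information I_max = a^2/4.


For 2PL, max info at theta = b = -0.88
I_max = a^2 / 4 = 0.56^2 / 4
= 0.3136 / 4
I_max = 0.0784

0.0784


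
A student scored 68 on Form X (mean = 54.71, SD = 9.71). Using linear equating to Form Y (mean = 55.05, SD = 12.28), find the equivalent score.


slope = SD_Y / SD_X = 12.28 / 9.71 ~ 1.2647
intercept = mean_Y - slope * mean_X = 55.05 - (12.28 / 9.71) * 54.71 ~ -14.1404
Y = slope * X + intercept. To avoid rounding drift from the rounded slope/intercept, evaluate the equivalent form Y = mean_Y + SD_Y * (X - mean_X) / SD_X at full precision:
Y = 55.05 + 12.28 * (68 - 54.71) / 9.71
Y = 55.05 + 12.28 * 13.29 / 9.71
Y = 55.05 + 163.2012 / 9.71
Y = 55.05 + 16.8075
Y = 71.8575

71.8575


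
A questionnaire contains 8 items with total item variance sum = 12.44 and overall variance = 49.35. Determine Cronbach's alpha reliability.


alpha = (k/(k-1)) * (1 - sum(si^2)/s_total^2)
= (8/7) * (1 - 12.44/49.35)
alpha = 0.8548

0.8548


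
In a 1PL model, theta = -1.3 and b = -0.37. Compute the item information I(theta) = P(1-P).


P = 1/(1+exp(-(-1.3--0.37))) = 0.2829
I = P*(1-P) = 0.2829 * 0.7171
I = 0.2029

0.2029


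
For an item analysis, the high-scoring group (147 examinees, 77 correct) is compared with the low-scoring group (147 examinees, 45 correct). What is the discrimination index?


p_upper = 77/147 = 0.5238
p_lower = 45/147 = 0.3061
D = 0.5238 - 0.3061 = 0.2177

0.2177


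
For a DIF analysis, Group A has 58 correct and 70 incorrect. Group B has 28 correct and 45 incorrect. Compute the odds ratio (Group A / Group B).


Odds_A = 58/70 = 0.8286
Odds_B = 28/45 = 0.6222
OR = Odds_A / Odds_B = 0.8286 / 0.6222
Exactly, OR = (58 * 45) / (70 * 28) = 2610 / 1960
OR = 1.3316

1.3316


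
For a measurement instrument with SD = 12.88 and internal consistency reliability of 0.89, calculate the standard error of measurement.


SEM = SD * sqrt(1 - rxx)
SEM = 12.88 * sqrt(1 - 0.89)
SEM = 12.88 * sqrt(0.11) = 12.88 * 0.331662
SEM = 4.2718

4.2718


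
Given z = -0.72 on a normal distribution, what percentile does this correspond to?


CDF(z) = 0.5 * (1 + erf(z/sqrt(2)))
erf(-0.5091) = -0.5285
CDF = 0.2358
Percentile rank = 0.2358 * 100 = 23.58

23.58


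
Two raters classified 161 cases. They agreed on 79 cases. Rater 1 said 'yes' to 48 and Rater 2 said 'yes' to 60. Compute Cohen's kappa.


P_o = 79/161 = 0.490683
P_e = (48*60 + 113*101) / 25921 = 0.551406
kappa = (P_o - P_e) / (1 - P_e)
kappa = (0.490683 - 0.551406) / (1 - 0.551406)
kappa = -0.1354

-0.1354


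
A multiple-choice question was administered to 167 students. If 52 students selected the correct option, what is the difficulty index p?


Item difficulty p = number correct / total examinees
p = 52 / 167
p = 0.3114

0.3114


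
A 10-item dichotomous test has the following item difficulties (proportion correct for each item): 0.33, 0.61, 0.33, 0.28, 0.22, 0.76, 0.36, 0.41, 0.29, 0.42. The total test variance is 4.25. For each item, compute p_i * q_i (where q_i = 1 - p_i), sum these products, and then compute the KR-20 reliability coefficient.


For each item, compute p_i * q_i:
  Item 1: 0.33 * 0.67 = 0.2211
  Item 2: 0.61 * 0.39 = 0.2379
  Item 3: 0.33 * 0.67 = 0.2211
  Item 4: 0.28 * 0.72 = 0.2016
  Item 5: 0.22 * 0.78 = 0.1716
  Item 6: 0.76 * 0.24 = 0.1824
  Item 7: 0.36 * 0.64 = 0.2304
  Item 8: 0.41 * 0.59 = 0.2419
  Item 9: 0.29 * 0.71 = 0.2059
  Item 10: 0.42 * 0.58 = 0.2436
Sum(p_i * q_i) = 0.2211 + 0.2379 + 0.2211 + 0.2016 + 0.1716 + 0.1824 + 0.2304 + 0.2419 + 0.2059 + 0.2436 = 2.1575
KR-20 = (k/(k-1)) * (1 - Sum(p_i*q_i) / Var_total)
= (10/9) * (1 - 2.1575/4.25)
= 1.1111 * 0.4924
KR-20 = 0.5471

0.5471


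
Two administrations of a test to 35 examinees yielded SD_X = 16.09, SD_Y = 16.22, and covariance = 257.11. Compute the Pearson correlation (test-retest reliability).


r = cov(X,Y) / (SD_X * SD_Y)
r = 257.11 / (16.09 * 16.22)
r = 257.11 / 260.9798
r = 0.9852

0.9852


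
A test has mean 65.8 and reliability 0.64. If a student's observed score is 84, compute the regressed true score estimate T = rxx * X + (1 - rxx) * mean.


T_est = rxx * X + (1 - rxx) * mean
T_est = 0.64 * 84 + 0.36 * 65.8
T_est = 53.76 + 23.688
T_est = 77.448

77.448


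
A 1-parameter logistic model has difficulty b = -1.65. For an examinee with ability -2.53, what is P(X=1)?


theta - b = -2.53 - -1.65 = -0.88
exp(-(theta - b)) = exp(0.88) = 2.4109
P = 1 / (1 + 2.4109)
P = 0.2932

0.2932


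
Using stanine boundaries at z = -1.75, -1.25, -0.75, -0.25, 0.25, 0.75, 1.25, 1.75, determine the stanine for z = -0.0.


Stanine boundaries: [-1.75, -1.25, -0.75, -0.25, 0.25, 0.75, 1.25, 1.75]
z = -0.0
Check each boundary:
  z >= -1.75 -> could be stanine 2
  z >= -1.25 -> could be stanine 3
  z >= -0.75 -> could be stanine 4
  z >= -0.25 -> could be stanine 5
  z < 0.25
  z < 0.75
  z < 1.25
  z < 1.75
Highest qualifying boundary gives stanine = 5

5


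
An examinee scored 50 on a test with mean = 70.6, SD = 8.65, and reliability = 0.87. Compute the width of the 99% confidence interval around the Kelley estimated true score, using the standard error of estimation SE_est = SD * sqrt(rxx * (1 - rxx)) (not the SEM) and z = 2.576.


True score estimate = 0.87*50 + 0.13*70.6 = 52.678
SE_est = SD * sqrt(rxx * (1 - rxx)) = 8.65 * sqrt(0.87 * 0.13) = 8.65 * sqrt(0.1131) = 2.909025
CI = T_est +/- z * SE_est, so width = 2 * z * SE_est = 2 * 2.576 * 2.909025
Width = 14.9873

14.9873


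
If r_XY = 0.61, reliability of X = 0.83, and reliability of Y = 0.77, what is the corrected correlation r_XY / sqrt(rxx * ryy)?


r_corrected = rxy / sqrt(rxx * ryy)
= 0.61 / sqrt(0.83 * 0.77)
= 0.61 / sqrt(0.6391)
= 0.61 / 0.799437
r_corrected = 0.763

0.763


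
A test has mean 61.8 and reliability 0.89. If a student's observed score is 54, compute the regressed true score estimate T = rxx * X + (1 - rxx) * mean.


T_est = rxx * X + (1 - rxx) * mean
T_est = 0.89 * 54 + 0.11 * 61.8
T_est = 48.06 + 6.798
T_est = 54.858

54.858


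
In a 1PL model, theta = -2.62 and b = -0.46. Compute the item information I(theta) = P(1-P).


P = 1/(1+exp(-(-2.62--0.46))) = 0.1034
I = P*(1-P) = 0.1034 * 0.8966
I = 0.0927

0.0927


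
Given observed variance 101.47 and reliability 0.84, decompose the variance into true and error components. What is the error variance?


var_true = rxx * var_obs = 0.84 * 101.47 = 85.2348
var_error = var_obs - var_true
var_error = 101.47 - 85.2348
var_error = 16.2352

16.2352


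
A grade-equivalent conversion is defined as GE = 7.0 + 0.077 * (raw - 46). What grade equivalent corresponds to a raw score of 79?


raw - median = 79 - 46 = 33
slope * diff = 0.077 * 33 = 2.541
GE = 7.0 + 2.541
GE = 9.541

9.541


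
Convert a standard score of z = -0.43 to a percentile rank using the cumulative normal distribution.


CDF(z) = 0.5 * (1 + erf(z/sqrt(2)))
erf(-0.3041) = -0.3328
CDF = 0.3336
Percentile rank = 0.3336 * 100 = 33.36

33.36


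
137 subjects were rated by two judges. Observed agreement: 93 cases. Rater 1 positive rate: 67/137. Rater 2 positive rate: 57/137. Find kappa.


P_o = 93/137 = 0.678832
P_e = (67*57 + 70*80) / 18769 = 0.501838
kappa = (P_o - P_e) / (1 - P_e)
kappa = (0.678832 - 0.501838) / (1 - 0.501838)
kappa = 0.3553

0.3553


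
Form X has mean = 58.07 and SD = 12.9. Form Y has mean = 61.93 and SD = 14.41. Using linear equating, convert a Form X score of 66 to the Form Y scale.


slope = SD_Y / SD_X = 14.41 / 12.9 ~ 1.1171
intercept = mean_Y - slope * mean_X = 61.93 - (14.41 / 12.9) * 58.07 ~ -2.9373
Y = slope * X + intercept. To avoid rounding drift from the rounded slope/intercept, evaluate the equivalent form Y = mean_Y + SD_Y * (X - mean_X) / SD_X at full precision:
Y = 61.93 + 14.41 * (66 - 58.07) / 12.9
Y = 61.93 + 14.41 * 7.93 / 12.9
Y = 61.93 + 114.2713 / 12.9
Y = 61.93 + 8.8582
Y = 70.7882

70.7882


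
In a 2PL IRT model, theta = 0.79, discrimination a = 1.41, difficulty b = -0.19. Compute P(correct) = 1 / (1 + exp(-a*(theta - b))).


a*(theta - b) = 1.41 * (0.79 - -0.19) = 1.3818
exp(-1.3818) = 0.2511
P = 1 / (1 + 0.2511)
P = 0.7993

0.7993


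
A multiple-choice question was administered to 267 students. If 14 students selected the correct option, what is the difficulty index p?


Item difficulty p = number correct / total examinees
p = 14 / 267
p = 0.0524

0.0524


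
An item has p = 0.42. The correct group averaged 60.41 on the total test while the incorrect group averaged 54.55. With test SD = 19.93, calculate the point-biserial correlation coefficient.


q = 1 - p = 0.58
rpb = ((M1 - M0) / SD) * sqrt(p * q)
rpb = ((60.41 - 54.55) / 19.93) * sqrt(0.42 * 0.58)
rpb = 0.1451

0.1451


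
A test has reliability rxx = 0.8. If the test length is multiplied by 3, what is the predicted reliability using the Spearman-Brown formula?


r_new = (n * rxx) / (1 + (n-1) * rxx)
r_new = (3 * 0.8) / (1 + 2 * 0.8)
r_new = 2.4 / 2.6
r_new = 0.9231

0.9231


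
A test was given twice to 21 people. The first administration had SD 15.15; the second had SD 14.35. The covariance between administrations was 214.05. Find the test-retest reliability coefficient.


r = cov(X,Y) / (SD_X * SD_Y)
r = 214.05 / (15.15 * 14.35)
r = 214.05 / 217.4025
r = 0.9846

0.9846


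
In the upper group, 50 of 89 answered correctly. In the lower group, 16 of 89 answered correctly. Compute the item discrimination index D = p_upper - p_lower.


p_upper = 50/89 = 0.5618
p_lower = 16/89 = 0.1798
D = 0.5618 - 0.1798 = 0.382

0.382


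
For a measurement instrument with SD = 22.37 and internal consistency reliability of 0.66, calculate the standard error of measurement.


SEM = SD * sqrt(1 - rxx)
SEM = 22.37 * sqrt(1 - 0.66)
SEM = 22.37 * sqrt(0.34) = 22.37 * 0.583095
SEM = 13.0438

13.0438


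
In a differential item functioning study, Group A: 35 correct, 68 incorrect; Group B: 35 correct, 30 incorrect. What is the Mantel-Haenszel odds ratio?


Odds_A = 35/68 = 0.5147
Odds_B = 35/30 = 1.1667
OR = Odds_A / Odds_B = 0.5147 / 1.1667
Exactly, OR = (35 * 30) / (68 * 35) = 1050 / 2380
OR = 0.4412

0.4412


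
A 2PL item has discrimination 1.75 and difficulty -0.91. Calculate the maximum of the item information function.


For 2PL, max info at theta = b = -0.91
I_max = a^2 / 4 = 1.75^2 / 4
= 3.0625 / 4
I_max = 0.7656

0.7656


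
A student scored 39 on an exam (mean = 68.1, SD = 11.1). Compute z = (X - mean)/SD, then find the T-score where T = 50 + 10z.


z = (X - mean) / SD = (39 - 68.1) / 11.1
z = -29.1 / 11.1
z = -2.6216
T-score = T = 50 + 10z
Carry z at full precision (z = -29.1 / 11.1) into the conversion:
T-score = 50 + 10 * (-29.1 / 11.1) = 50 + -291 / 11.1
T-score = 50 + -26.2162
T-score = 23.7838

23.7838


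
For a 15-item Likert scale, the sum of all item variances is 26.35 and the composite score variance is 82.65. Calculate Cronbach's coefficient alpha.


alpha = (k/(k-1)) * (1 - sum(si^2)/s_total^2)
= (15/14) * (1 - 26.35/82.65)
alpha = 0.7298

0.7298


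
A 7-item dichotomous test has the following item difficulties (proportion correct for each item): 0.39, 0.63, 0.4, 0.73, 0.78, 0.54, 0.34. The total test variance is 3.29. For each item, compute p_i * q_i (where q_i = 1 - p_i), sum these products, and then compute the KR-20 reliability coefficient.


For each item, compute p_i * q_i:
  Item 1: 0.39 * 0.61 = 0.2379
  Item 2: 0.63 * 0.37 = 0.2331
  Item 3: 0.4 * 0.6 = 0.24
  Item 4: 0.73 * 0.27 = 0.1971
  Item 5: 0.78 * 0.22 = 0.1716
  Item 6: 0.54 * 0.46 = 0.2484
  Item 7: 0.34 * 0.66 = 0.2244
Sum(p_i * q_i) = 0.2379 + 0.2331 + 0.24 + 0.1971 + 0.1716 + 0.2484 + 0.2244 = 1.5525
KR-20 = (k/(k-1)) * (1 - Sum(p_i*q_i) / Var_total)
= (7/6) * (1 - 1.5525/3.29)
= 1.1667 * 0.5281
KR-20 = 0.6161

0.6161


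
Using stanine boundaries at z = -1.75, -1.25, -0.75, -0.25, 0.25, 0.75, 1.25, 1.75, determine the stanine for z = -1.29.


Stanine boundaries: [-1.75, -1.25, -0.75, -0.25, 0.25, 0.75, 1.25, 1.75]
z = -1.29
Check each boundary:
  z >= -1.75 -> could be stanine 2
  z < -1.25
  z < -0.75
  z < -0.25
  z < 0.25
  z < 0.75
  z < 1.25
  z < 1.75
Highest qualifying boundary gives stanine = 2

2


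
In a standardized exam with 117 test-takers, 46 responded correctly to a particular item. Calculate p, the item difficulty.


Item difficulty p = number correct / total examinees
p = 46 / 117
p = 0.3932

0.3932


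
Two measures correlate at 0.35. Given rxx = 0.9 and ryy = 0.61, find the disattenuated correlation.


r_corrected = rxy / sqrt(rxx * ryy)
= 0.35 / sqrt(0.9 * 0.61)
= 0.35 / sqrt(0.549)
= 0.35 / 0.740945
r_corrected = 0.4724

0.4724


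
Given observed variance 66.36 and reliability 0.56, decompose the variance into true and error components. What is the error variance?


var_true = rxx * var_obs = 0.56 * 66.36 = 37.1616
var_error = var_obs - var_true
var_error = 66.36 - 37.1616
var_error = 29.1984

29.1984


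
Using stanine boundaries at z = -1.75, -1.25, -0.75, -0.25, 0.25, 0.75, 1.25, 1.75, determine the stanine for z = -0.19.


Stanine boundaries: [-1.75, -1.25, -0.75, -0.25, 0.25, 0.75, 1.25, 1.75]
z = -0.19
Check each boundary:
  z >= -1.75 -> could be stanine 2
  z >= -1.25 -> could be stanine 3
  z >= -0.75 -> could be stanine 4
  z >= -0.25 -> could be stanine 5
  z < 0.25
  z < 0.75
  z < 1.25
  z < 1.75
Highest qualifying boundary gives stanine = 5

5


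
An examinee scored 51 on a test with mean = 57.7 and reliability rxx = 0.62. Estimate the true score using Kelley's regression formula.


T_est = rxx * X + (1 - rxx) * mean
T_est = 0.62 * 51 + 0.38 * 57.7
T_est = 31.62 + 21.926
T_est = 53.546

53.546


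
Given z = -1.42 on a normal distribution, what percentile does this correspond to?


CDF(z) = 0.5 * (1 + erf(z/sqrt(2)))
erf(-1.0041) = -0.8444
CDF = 0.0778
Percentile rank = 0.0778 * 100 = 7.78

7.78


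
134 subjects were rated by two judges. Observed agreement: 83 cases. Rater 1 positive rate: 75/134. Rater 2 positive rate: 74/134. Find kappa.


P_o = 83/134 = 0.619403
P_e = (75*74 + 59*60) / 17956 = 0.506237
kappa = (P_o - P_e) / (1 - P_e)
kappa = (0.619403 - 0.506237) / (1 - 0.506237)
kappa = 0.2292

0.2292


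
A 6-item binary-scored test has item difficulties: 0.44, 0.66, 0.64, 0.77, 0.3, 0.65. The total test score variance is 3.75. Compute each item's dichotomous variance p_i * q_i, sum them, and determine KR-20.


For each item, compute p_i * q_i:
  Item 1: 0.44 * 0.56 = 0.2464
  Item 2: 0.66 * 0.34 = 0.2244
  Item 3: 0.64 * 0.36 = 0.2304
  Item 4: 0.77 * 0.23 = 0.1771
  Item 5: 0.3 * 0.7 = 0.21
  Item 6: 0.65 * 0.35 = 0.2275
Sum(p_i * q_i) = 0.2464 + 0.2244 + 0.2304 + 0.1771 + 0.21 + 0.2275 = 1.3158
KR-20 = (k/(k-1)) * (1 - Sum(p_i*q_i) / Var_total)
= (6/5) * (1 - 1.3158/3.75)
= 1.2 * 0.6491
KR-20 = 0.7789

0.7789


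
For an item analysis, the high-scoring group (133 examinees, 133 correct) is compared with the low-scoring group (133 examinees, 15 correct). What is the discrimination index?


p_upper = 133/133 = 1.0
p_lower = 15/133 = 0.1128
D = 1.0 - 0.1128 = 0.8872

0.8872


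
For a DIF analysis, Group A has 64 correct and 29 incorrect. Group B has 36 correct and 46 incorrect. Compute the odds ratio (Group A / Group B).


Odds_A = 64/29 = 2.2069
Odds_B = 36/46 = 0.7826
OR = Odds_A / Odds_B = 2.2069 / 0.7826
Exactly, OR = (64 * 46) / (29 * 36) = 2944 / 1044
OR = 2.8199

2.8199


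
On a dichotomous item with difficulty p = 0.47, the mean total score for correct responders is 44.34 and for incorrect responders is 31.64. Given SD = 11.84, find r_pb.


q = 1 - p = 0.53
rpb = ((M1 - M0) / SD) * sqrt(p * q)
rpb = ((44.34 - 31.64) / 11.84) * sqrt(0.47 * 0.53)
rpb = 0.5354

0.5354


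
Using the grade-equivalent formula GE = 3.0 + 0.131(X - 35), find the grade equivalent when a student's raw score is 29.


raw - median = 29 - 35 = -6
slope * diff = 0.131 * -6 = -0.786
GE = 3.0 + -0.786
GE = 2.214

2.214


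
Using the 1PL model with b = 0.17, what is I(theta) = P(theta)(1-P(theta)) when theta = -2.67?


P = 1/(1+exp(-(-2.67-0.17))) = 0.0552
I = P*(1-P) = 0.0552 * 0.9448
I = 0.0522

0.0522


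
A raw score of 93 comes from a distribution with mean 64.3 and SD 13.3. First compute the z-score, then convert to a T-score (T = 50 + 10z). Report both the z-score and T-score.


z = (X - mean) / SD = (93 - 64.3) / 13.3
z = 28.7 / 13.3
z = 2.1579
T-score = T = 50 + 10z
Carry z at full precision (z = 28.7 / 13.3) into the conversion:
T-score = 50 + 10 * (28.7 / 13.3) = 50 + 287 / 13.3
T-score = 50 + 21.5789
T-score = 71.5789

71.5789


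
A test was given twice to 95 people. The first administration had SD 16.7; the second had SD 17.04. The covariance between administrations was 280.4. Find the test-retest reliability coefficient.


r = cov(X,Y) / (SD_X * SD_Y)
r = 280.4 / (16.7 * 17.04)
r = 280.4 / 284.568
r = 0.9854

0.9854


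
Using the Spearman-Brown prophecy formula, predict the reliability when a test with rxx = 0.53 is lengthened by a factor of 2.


r_new = (n * rxx) / (1 + (n-1) * rxx)
r_new = (2 * 0.53) / (1 + 1 * 0.53)
r_new = 1.06 / 1.53
r_new = 0.6928

0.6928


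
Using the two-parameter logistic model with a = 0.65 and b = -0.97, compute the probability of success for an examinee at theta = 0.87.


a*(theta - b) = 0.65 * (0.87 - -0.97) = 1.196
exp(-1.196) = 0.3024
P = 1 / (1 + 0.3024)
P = 0.7678

0.7678


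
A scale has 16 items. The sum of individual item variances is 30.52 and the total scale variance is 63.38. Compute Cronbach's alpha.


alpha = (k/(k-1)) * (1 - sum(si^2)/s_total^2)
= (16/15) * (1 - 30.52/63.38)
alpha = 0.553

0.553


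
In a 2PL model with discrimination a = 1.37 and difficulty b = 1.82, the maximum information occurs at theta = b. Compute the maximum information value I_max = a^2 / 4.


For 2PL, max info at theta = b = 1.82
I_max = a^2 / 4 = 1.37^2 / 4
= 1.8769 / 4
I_max = 0.4692

0.4692


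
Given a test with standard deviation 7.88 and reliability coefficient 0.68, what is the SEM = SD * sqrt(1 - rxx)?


SEM = SD * sqrt(1 - rxx)
SEM = 7.88 * sqrt(1 - 0.68)
SEM = 7.88 * sqrt(0.32) = 7.88 * 0.565685
SEM = 4.4576

4.4576


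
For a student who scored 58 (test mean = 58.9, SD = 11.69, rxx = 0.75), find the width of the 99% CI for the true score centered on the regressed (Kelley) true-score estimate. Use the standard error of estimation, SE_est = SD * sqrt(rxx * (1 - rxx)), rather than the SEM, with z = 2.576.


True score estimate = 0.75*58 + 0.25*58.9 = 58.225
SE_est = SD * sqrt(rxx * (1 - rxx)) = 11.69 * sqrt(0.75 * 0.25) = 11.69 * sqrt(0.1875) = 5.061918
CI = T_est +/- z * SE_est, so width = 2 * z * SE_est = 2 * 2.576 * 5.061918
Width = 26.079

26.079


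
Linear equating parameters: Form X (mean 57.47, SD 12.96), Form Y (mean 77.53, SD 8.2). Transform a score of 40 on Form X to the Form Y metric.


slope = SD_Y / SD_X = 8.2 / 12.96 ~ 0.6327
intercept = mean_Y - slope * mean_X = 77.53 - (8.2 / 12.96) * 57.47 ~ 41.1678
Y = slope * X + intercept. To avoid rounding drift from the rounded slope/intercept, evaluate the equivalent form Y = mean_Y + SD_Y * (X - mean_X) / SD_X at full precision:
Y = 77.53 + 8.2 * (40 - 57.47) / 12.96
Y = 77.53 - 8.2 * 17.47 / 12.96
Y = 77.53 - 143.254 / 12.96
Y = 77.53 - 11.0535
Y = 66.4765

66.4765


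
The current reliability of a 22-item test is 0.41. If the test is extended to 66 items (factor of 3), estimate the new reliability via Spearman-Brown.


r_new = (n * rxx) / (1 + (n-1) * rxx)
r_new = (3 * 0.41) / (1 + 2 * 0.41)
r_new = 1.23 / 1.82
r_new = 0.6758

0.6758


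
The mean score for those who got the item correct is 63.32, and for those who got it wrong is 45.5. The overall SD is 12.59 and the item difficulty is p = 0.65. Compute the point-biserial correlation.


q = 1 - p = 0.35
rpb = ((M1 - M0) / SD) * sqrt(p * q)
rpb = ((63.32 - 45.5) / 12.59) * sqrt(0.65 * 0.35)
rpb = 0.6751

0.6751


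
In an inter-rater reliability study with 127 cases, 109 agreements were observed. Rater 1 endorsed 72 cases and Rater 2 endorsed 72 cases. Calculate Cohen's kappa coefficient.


P_o = 109/127 = 0.858268
P_e = (72*72 + 55*55) / 16129 = 0.508959
kappa = (P_o - P_e) / (1 - P_e)
kappa = (0.858268 - 0.508959) / (1 - 0.508959)
kappa = 0.7114

0.7114


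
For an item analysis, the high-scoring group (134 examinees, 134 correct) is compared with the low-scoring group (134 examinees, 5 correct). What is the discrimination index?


p_upper = 134/134 = 1.0
p_lower = 5/134 = 0.0373
D = 1.0 - 0.0373 = 0.9627

0.9627
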